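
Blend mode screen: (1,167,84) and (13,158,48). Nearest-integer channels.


Screen: C = 255 - (255-A)×(255-B)/255, rounded to nearest integer
R: 255 - (255-1)×(255-13)/255 = 255 - 61468/255 ≈ 255 - 241.051 = 13.949 → 14
G: 255 - (255-167)×(255-158)/255 = 255 - 8536/255 ≈ 255 - 33.475 = 221.525 → 222
B: 255 - (255-84)×(255-48)/255 = 255 - 35397/255 ≈ 255 - 138.812 = 116.188 → 116
= RGB(14, 222, 116)


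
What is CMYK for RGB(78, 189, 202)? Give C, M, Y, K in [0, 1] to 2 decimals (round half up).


R'=78/255≈0.3059, G'=189/255≈0.7412, B'=202/255≈0.7922
K = 1 - max(R',G',B') = 1 - 202/255 = 53/255 = 0.20784… → 0.21
(1-R'-K)/(1-K) simplifies to (max-R)/max with max = 202:
C = (202-78)/202 = 124/202 = 0.61386… → 0.61
M = (202-189)/202 = 13/202 = 0.06435… → 0.06
Y = (202-202)/202 = 0/202 = 0 → 0.00
= CMYK(0.61, 0.06, 0.00, 0.21)


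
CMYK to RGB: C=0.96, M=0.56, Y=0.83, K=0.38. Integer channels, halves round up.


R = 255 × (1-C) × (1-K) = 255 × 0.04 × 0.62 = 6.324 → 6
G = 255 × (1-M) × (1-K) = 255 × 0.44 × 0.62 = 69.564 → 70
B = 255 × (1-Y) × (1-K) = 255 × 0.17 × 0.62 = 26.877 → 27
= RGB(6, 70, 27)


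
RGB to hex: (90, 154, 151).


R = 90 → 5A (hex)
G = 154 → 9A (hex)
B = 151 → 97 (hex)
Hex = #5A9A97


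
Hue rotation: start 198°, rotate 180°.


New hue = (H + rotation) mod 360
New hue = (198 + 180) mod 360
= 378 mod 360
= 18°


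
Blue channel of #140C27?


Color: #140C27
R = 14 = 20
G = 0C = 12
B = 27 = 39
Blue = 39


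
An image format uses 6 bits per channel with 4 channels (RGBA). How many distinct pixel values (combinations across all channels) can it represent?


Total bits = 6 bits/channel × 4 channels = 24 bits
Distinct pixel values = 2^24
= 16,777,216 pixel values


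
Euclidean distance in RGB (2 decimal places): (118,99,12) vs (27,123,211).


d = √[(R₁-R₂)² + (G₁-G₂)² + (B₁-B₂)²]
d = √[(118-27)² + (99-123)² + (12-211)²]
d = √[8281 + 576 + 39601]
d = √48458
d ≈ 220.13


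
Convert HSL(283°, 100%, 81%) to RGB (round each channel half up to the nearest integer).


H=283°, S=1.00, L=0.81
C = (1-|2L-1|)×S = (1-|0.62|)×1.00 = 0.38
H' = H/60 = 283/60 ≈ 4.7167; X = C×(1-|H' mod 2 - 1|) ≈ 0.2723
m = L - C/2 = 0.81 - 0.19 = 0.62
Sector ⌊H'⌋ = 4 → (R',G',B') = (≈0.2723, 0.0, 0.38)
RGB = ((R'+m)×255, (G'+m)×255, (B'+m)×255) = (227.545, 158.1, 255.0)
Round half up → RGB(228, 158, 255)


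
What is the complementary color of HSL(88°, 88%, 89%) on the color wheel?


Complement = opposite side of color wheel = hue + 180°
H' = (88 + 180) mod 360 = 268°
S and L unchanged.
= HSL(268°, 88%, 89%)


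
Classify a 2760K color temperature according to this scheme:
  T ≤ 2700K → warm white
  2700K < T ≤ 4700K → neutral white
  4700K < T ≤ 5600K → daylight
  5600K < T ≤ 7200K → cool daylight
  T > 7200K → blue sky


Temperature: 2760K
2700K < 2760K ≤ 4700K → neutral white
Classification: neutral white


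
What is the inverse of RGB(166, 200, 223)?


Invert: (255-R, 255-G, 255-B)
R: 255-166 = 89
G: 255-200 = 55
B: 255-223 = 32
= RGB(89, 55, 32)


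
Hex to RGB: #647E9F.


64 → 100 (R)
7E → 126 (G)
9F → 159 (B)
= RGB(100, 126, 159)


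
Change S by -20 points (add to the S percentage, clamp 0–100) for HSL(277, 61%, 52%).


Original S = 61%
Adjustment = -20 percentage points
New S = 61 + (-20) = 41
Clamp to [0, 100] → 41
= HSL(277°, 41%, 52%)


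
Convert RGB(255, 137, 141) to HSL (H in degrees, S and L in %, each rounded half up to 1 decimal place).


Normalize: R'=255/255≈1.0000, G'=137/255≈0.5373, B'=141/255≈0.5529
Max=255/255, Min=137/255, Δ=Max-Min=118/255
L = (Max+Min)/2 = (255+137)/510 = 392/510 = 0.76862… → L = 76.9%
L > 0.5 → S = Δ/(2-Max-Min) = 118/(510-255-137) = 118/118 = 1 → S = 100.0%
(the 1/255 factors cancel in S and H, so raw channel differences can be used)
Max is R' → H = 60 × (((G-B)/Δ) mod 6) = 60 × (((137-141)/118) mod 6)
  (-4)/118 = -0.0338…; negative, so add 6 → 5.9661…
  H = 60 × 5.9661… = 357.966…° → H = 358.0°
= HSL(358.0°, 100.0%, 76.9%)


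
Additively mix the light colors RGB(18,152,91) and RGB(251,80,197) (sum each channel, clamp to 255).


Additive: each channel = min(255, C₁+C₂)
R: 18+251 = 269 → 255
G: 152+80 = 232 → 232
B: 91+197 = 288 → 255
= RGB(255, 232, 255)


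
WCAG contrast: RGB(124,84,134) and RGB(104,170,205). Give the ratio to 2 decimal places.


Linearize each sRGB channel c=v/255: c/12.92 if c ≤ 0.04045 else ((c+0.055)/1.055)^2.4
L = 0.2126×R_lin + 0.7152×G_lin + 0.0722×B_lin
Color 1 (124,84,134):
  R=124: 124/255≈0.4863 > 0.04045 → ((0.4863+0.055)/1.055)^2.4 ≈ 0.20156
  G=84: 84/255≈0.3294 > 0.04045 → ((0.3294+0.055)/1.055)^2.4 ≈ 0.08866
  B=134: 134/255≈0.5255 > 0.04045 → ((0.5255+0.055)/1.055)^2.4 ≈ 0.23840
  L1 = 0.2126×0.20156 + 0.7152×0.08866 + 0.0722×0.23840 ≈ 0.12347
Color 2 (104,170,205):
  R=104: 104/255≈0.4078 > 0.04045 → ((0.4078+0.055)/1.055)^2.4 ≈ 0.13843
  G=170: 170/255≈0.6667 > 0.04045 → ((0.6667+0.055)/1.055)^2.4 ≈ 0.40198
  B=205: 205/255≈0.8039 > 0.04045 → ((0.8039+0.055)/1.055)^2.4 ≈ 0.61050
  L2 = 0.2126×0.13843 + 0.7152×0.40198 + 0.0722×0.61050 ≈ 0.36100
Lighter = 0.36100, Darker = 0.12347
Ratio = (L_lighter + 0.05) / (L_darker + 0.05)
Ratio = (0.36100 + 0.05) / (0.12347 + 0.05) = 0.41100 / 0.17347 ≈ 2.3693
Ratio ≈ 2.37:1


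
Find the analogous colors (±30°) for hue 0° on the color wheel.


Base hue: 0°
Left analog: (0 - 30) mod 360 = 330°
Right analog: (0 + 30) mod 360 = 30°
Analogous hues = 330° and 30°


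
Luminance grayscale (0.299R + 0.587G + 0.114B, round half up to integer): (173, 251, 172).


Gray = 0.299×R + 0.587×G + 0.114×B
Gray = 0.299×173 + 0.587×251 + 0.114×172
Gray = 51.727 + 147.337 + 19.608
Gray = 218.672 → round half up → 219
Gray = 219


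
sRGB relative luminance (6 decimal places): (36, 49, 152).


Linearize each channel (sRGB transfer function): c = v/255; c_lin = c/12.92 if c ≤ 0.04045, else ((c+0.055)/1.055)^2.4
  R: 36/255 ≈ 0.141176 > 0.04045 → ((0.141176+0.055)/1.055)^2.4 ≈ 0.017642
  G: 49/255 ≈ 0.192157 > 0.04045 → ((0.192157+0.055)/1.055)^2.4 ≈ 0.030713
  B: 152/255 ≈ 0.596078 > 0.04045 → ((0.596078+0.055)/1.055)^2.4 ≈ 0.313989
R_lin = 0.017642, G_lin = 0.030713, B_lin = 0.313989
L = 0.2126×R + 0.7152×G + 0.0722×B
L = 0.2126×0.017642 + 0.7152×0.030713 + 0.0722×0.313989
L ≈ 0.048387


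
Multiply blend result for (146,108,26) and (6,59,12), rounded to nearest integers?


Multiply: C = A×B/255, rounded to nearest integer
R: 146×6/255 = 876/255 ≈ 3.435 → 3
G: 108×59/255 = 6372/255 ≈ 24.988 → 25
B: 26×12/255 = 312/255 ≈ 1.224 → 1
= RGB(3, 25, 1)


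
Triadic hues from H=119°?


Triadic: equally spaced at 120° intervals
H1 = 119°
H2 = (119 + 120) mod 360 = 239°
H3 = (119 + 240) mod 360 = 359°
Triadic = 119°, 239°, 359°


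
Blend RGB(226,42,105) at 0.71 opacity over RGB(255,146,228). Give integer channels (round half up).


C = α×F + (1-α)×B, with 1-α = 0.29
R: 0.71×226 + 0.29×255 = 160.46 + 73.95 = 234.41 → 234
G: 0.71×42 + 0.29×146 = 29.82 + 42.34 = 72.16 → 72
B: 0.71×105 + 0.29×228 = 74.55 + 66.12 = 140.67 → 141
= RGB(234, 72, 141)


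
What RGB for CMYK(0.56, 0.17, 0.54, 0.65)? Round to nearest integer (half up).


R = 255 × (1-C) × (1-K) = 255 × 0.44 × 0.35 = 39.27 → 39
G = 255 × (1-M) × (1-K) = 255 × 0.83 × 0.35 = 74.0775 → 74
B = 255 × (1-Y) × (1-K) = 255 × 0.46 × 0.35 = 41.055 → 41
= RGB(39, 74, 41)


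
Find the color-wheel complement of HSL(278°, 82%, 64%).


Complement = opposite side of color wheel = hue + 180°
H' = (278 + 180) mod 360 = 98°
S and L unchanged.
= HSL(98°, 82%, 64%)


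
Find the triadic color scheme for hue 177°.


Triadic: equally spaced at 120° intervals
H1 = 177°
H2 = (177 + 120) mod 360 = 297°
H3 = (177 + 240) mod 360 = 57°
Triadic = 177°, 297°, 57°


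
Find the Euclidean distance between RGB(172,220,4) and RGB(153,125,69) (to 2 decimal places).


d = √[(R₁-R₂)² + (G₁-G₂)² + (B₁-B₂)²]
d = √[(172-153)² + (220-125)² + (4-69)²]
d = √[361 + 9025 + 4225]
d = √13611
d ≈ 116.67


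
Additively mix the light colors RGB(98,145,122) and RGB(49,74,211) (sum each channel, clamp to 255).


Additive: each channel = min(255, C₁+C₂)
R: 98+49 = 147 → 147
G: 145+74 = 219 → 219
B: 122+211 = 333 → 255
= RGB(147, 219, 255)


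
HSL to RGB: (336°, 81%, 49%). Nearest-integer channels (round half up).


H=336°, S=0.81, L=0.49
C = (1-|2L-1|)×S = (1-|-0.02|)×0.81 = 0.7938
H' = H/60 = 336/60 ≈ 5.6000; X = C×(1-|H' mod 2 - 1|) = 0.31752
m = L - C/2 = 0.49 - 0.3969 = 0.0931
Sector ⌊H'⌋ = 5 → (R',G',B') = (0.7938, 0.0, 0.31752)
RGB = ((R'+m)×255, (G'+m)×255, (B'+m)×255) = (226.1595, 23.7405, 104.7081)
Round half up → RGB(226, 24, 105)


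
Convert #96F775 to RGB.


96 → 150 (R)
F7 → 247 (G)
75 → 117 (B)
= RGB(150, 247, 117)


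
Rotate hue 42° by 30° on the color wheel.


New hue = (H + rotation) mod 360
New hue = (42 + 30) mod 360
= 72 mod 360
= 72°


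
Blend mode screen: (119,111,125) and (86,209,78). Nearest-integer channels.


Screen: C = 255 - (255-A)×(255-B)/255, rounded to nearest integer
R: 255 - (255-119)×(255-86)/255 = 255 - 22984/255 ≈ 255 - 90.133 = 164.867 → 165
G: 255 - (255-111)×(255-209)/255 = 255 - 6624/255 ≈ 255 - 25.976 = 229.024 → 229
B: 255 - (255-125)×(255-78)/255 = 255 - 23010/255 ≈ 255 - 90.235 = 164.765 → 165
= RGB(165, 229, 165)


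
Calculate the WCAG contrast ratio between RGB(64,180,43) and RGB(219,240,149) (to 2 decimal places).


Linearize each sRGB channel c=v/255: c/12.92 if c ≤ 0.04045 else ((c+0.055)/1.055)^2.4
L = 0.2126×R_lin + 0.7152×G_lin + 0.0722×B_lin
Color 1 (64,180,43):
  R=64: 64/255≈0.2510 > 0.04045 → ((0.2510+0.055)/1.055)^2.4 ≈ 0.05127
  G=180: 180/255≈0.7059 > 0.04045 → ((0.7059+0.055)/1.055)^2.4 ≈ 0.45641
  B=43: 43/255≈0.1686 > 0.04045 → ((0.1686+0.055)/1.055)^2.4 ≈ 0.02416
  L1 = 0.2126×0.05127 + 0.7152×0.45641 + 0.0722×0.02416 ≈ 0.33907
Color 2 (219,240,149):
  R=219: 219/255≈0.8588 > 0.04045 → ((0.8588+0.055)/1.055)^2.4 ≈ 0.70838
  G=240: 240/255≈0.9412 > 0.04045 → ((0.9412+0.055)/1.055)^2.4 ≈ 0.87137
  B=149: 149/255≈0.5843 > 0.04045 → ((0.5843+0.055)/1.055)^2.4 ≈ 0.30054
  L2 = 0.2126×0.70838 + 0.7152×0.87137 + 0.0722×0.30054 ≈ 0.79550
Lighter = 0.79550, Darker = 0.33907
Ratio = (L_lighter + 0.05) / (L_darker + 0.05)
Ratio = (0.79550 + 0.05) / (0.33907 + 0.05) = 0.84550 / 0.38907 ≈ 2.1731
Ratio ≈ 2.17:1


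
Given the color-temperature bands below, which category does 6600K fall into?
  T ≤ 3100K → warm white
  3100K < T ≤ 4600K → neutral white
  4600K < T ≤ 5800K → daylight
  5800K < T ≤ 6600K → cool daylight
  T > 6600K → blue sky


Temperature: 6600K
5800K < 6600K ≤ 6600K → cool daylight
Classification: cool daylight


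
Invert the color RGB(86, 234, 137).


Invert: (255-R, 255-G, 255-B)
R: 255-86 = 169
G: 255-234 = 21
B: 255-137 = 118
= RGB(169, 21, 118)


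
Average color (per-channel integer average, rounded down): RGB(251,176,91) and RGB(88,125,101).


Midpoint: each channel = ⌊(C₁+C₂)/2⌋
R: ⌊(251+88)/2⌋ = 169
G: ⌊(176+125)/2⌋ = 150
B: ⌊(91+101)/2⌋ = 96
= RGB(169, 150, 96)


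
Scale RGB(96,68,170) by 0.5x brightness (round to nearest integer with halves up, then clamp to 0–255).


Multiply each channel by 0.5, round half up, clamp to [0, 255]
R: 96×0.5 = 48
G: 68×0.5 = 34
B: 170×0.5 = 85
= RGB(48, 34, 85)


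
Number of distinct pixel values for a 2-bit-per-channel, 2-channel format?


Total bits = 2 bits/channel × 2 channels = 4 bits
Distinct pixel values = 2^4
= 16 pixel values


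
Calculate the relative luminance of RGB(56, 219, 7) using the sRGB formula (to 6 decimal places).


Linearize each channel (sRGB transfer function): c = v/255; c_lin = c/12.92 if c ≤ 0.04045, else ((c+0.055)/1.055)^2.4
  R: 56/255 ≈ 0.219608 > 0.04045 → ((0.219608+0.055)/1.055)^2.4 ≈ 0.039546
  G: 219/255 ≈ 0.858824 > 0.04045 → ((0.858824+0.055)/1.055)^2.4 ≈ 0.708376
  B: 7/255 ≈ 0.027451 ≤ 0.04045 → 0.027451/12.92 ≈ 0.002125
R_lin = 0.039546, G_lin = 0.708376, B_lin = 0.002125
L = 0.2126×R + 0.7152×G + 0.0722×B
L = 0.2126×0.039546 + 0.7152×0.708376 + 0.0722×0.002125
L ≈ 0.515191


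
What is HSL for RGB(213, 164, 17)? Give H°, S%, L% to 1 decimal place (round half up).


Normalize: R'=213/255≈0.8353, G'=164/255≈0.6431, B'=17/255≈0.0667
Max=213/255, Min=17/255, Δ=Max-Min=196/255
L = (Max+Min)/2 = (213+17)/510 = 230/510 = 0.45098… → L = 45.1%
L ≤ 0.5 → S = Δ/(Max+Min) = 196/(213+17) = 196/230 = 0.85217… → S = 85.2%
(the 1/255 factors cancel in S and H, so raw channel differences can be used)
Max is R' → H = 60 × (((G-B)/Δ) mod 6) = 60 × (((164-17)/196) mod 6)
  147/196 = 0.75
  H = 60 × 0.75 = 45° → H = 45.0°
= HSL(45.0°, 85.2%, 45.1%)


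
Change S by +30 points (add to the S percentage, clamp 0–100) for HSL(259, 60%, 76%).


Original S = 60%
Adjustment = +30 percentage points
New S = 60 + (30) = 90
Clamp to [0, 100] → 90
= HSL(259°, 90%, 76%)


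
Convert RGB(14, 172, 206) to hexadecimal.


R = 14 → 0E (hex)
G = 172 → AC (hex)
B = 206 → CE (hex)
Hex = #0EACCE


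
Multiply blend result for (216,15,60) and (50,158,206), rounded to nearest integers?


Multiply: C = A×B/255, rounded to nearest integer
R: 216×50/255 = 10800/255 ≈ 42.353 → 42
G: 15×158/255 = 2370/255 ≈ 9.294 → 9
B: 60×206/255 = 12360/255 ≈ 48.471 → 48
= RGB(42, 9, 48)


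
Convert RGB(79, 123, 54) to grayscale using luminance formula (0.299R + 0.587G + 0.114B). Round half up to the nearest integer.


Gray = 0.299×R + 0.587×G + 0.114×B
Gray = 0.299×79 + 0.587×123 + 0.114×54
Gray = 23.621 + 72.201 + 6.156
Gray = 101.978 → round half up → 102
Gray = 102


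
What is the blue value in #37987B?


Color: #37987B
R = 37 = 55
G = 98 = 152
B = 7B = 123
Blue = 123


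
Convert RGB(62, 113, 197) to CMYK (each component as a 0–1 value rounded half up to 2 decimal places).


R'=62/255≈0.2431, G'=113/255≈0.4431, B'=197/255≈0.7725
K = 1 - max(R',G',B') = 1 - 197/255 = 58/255 = 0.22745… → 0.23
(1-R'-K)/(1-K) simplifies to (max-R)/max with max = 197:
C = (197-62)/197 = 135/197 = 0.68527… → 0.69
M = (197-113)/197 = 84/197 = 0.42639… → 0.43
Y = (197-197)/197 = 0/197 = 0 → 0.00
= CMYK(0.69, 0.43, 0.00, 0.23)


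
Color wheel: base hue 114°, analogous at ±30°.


Base hue: 114°
Left analog: (114 - 30) mod 360 = 84°
Right analog: (114 + 30) mod 360 = 144°
Analogous hues = 84° and 144°


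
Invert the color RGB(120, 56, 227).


Invert: (255-R, 255-G, 255-B)
R: 255-120 = 135
G: 255-56 = 199
B: 255-227 = 28
= RGB(135, 199, 28)


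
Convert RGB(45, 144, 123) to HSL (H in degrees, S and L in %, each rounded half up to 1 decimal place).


Normalize: R'=45/255≈0.1765, G'=144/255≈0.5647, B'=123/255≈0.4824
Max=144/255, Min=45/255, Δ=Max-Min=99/255
L = (Max+Min)/2 = (144+45)/510 = 189/510 = 0.37058… → L = 37.1%
L ≤ 0.5 → S = Δ/(Max+Min) = 99/(144+45) = 99/189 = 0.52380… → S = 52.4%
(the 1/255 factors cancel in S and H, so raw channel differences can be used)
Max is G' → H = 60 × ((B-R)/Δ + 2) = 60 × ((123-45)/99 + 2)
  78/99 + 2 = 0.7878… + 2 = 2.7878…
  H = 60 × 2.7878… = 167.272…° → H = 167.3°
= HSL(167.3°, 52.4%, 37.1%)


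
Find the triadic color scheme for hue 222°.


Triadic: equally spaced at 120° intervals
H1 = 222°
H2 = (222 + 120) mod 360 = 342°
H3 = (222 + 240) mod 360 = 102°
Triadic = 222°, 342°, 102°


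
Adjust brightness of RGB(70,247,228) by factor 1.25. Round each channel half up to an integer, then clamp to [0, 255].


Multiply each channel by 1.25, round half up, clamp to [0, 255]
R: 70×1.25 = 87.5 → round → 88
G: 247×1.25 = 308.75 → round → 309 → clamp → 255
B: 228×1.25 = 285 → clamp → 255
= RGB(88, 255, 255)


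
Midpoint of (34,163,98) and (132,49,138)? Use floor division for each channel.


Midpoint: each channel = ⌊(C₁+C₂)/2⌋
R: ⌊(34+132)/2⌋ = 83
G: ⌊(163+49)/2⌋ = 106
B: ⌊(98+138)/2⌋ = 118
= RGB(83, 106, 118)


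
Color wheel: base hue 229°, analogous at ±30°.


Base hue: 229°
Left analog: (229 - 30) mod 360 = 199°
Right analog: (229 + 30) mod 360 = 259°
Analogous hues = 199° and 259°


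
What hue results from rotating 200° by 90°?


New hue = (H + rotation) mod 360
New hue = (200 + 90) mod 360
= 290 mod 360
= 290°


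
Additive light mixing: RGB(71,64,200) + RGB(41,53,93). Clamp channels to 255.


Additive: each channel = min(255, C₁+C₂)
R: 71+41 = 112 → 112
G: 64+53 = 117 → 117
B: 200+93 = 293 → 255
= RGB(112, 117, 255)


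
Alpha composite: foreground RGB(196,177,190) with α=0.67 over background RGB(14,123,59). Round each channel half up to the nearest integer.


C = α×F + (1-α)×B, with 1-α = 0.33
R: 0.67×196 + 0.33×14 = 131.32 + 4.62 = 135.94 → 136
G: 0.67×177 + 0.33×123 = 118.59 + 40.59 = 159.18 → 159
B: 0.67×190 + 0.33×59 = 127.30 + 19.47 = 146.77 → 147
= RGB(136, 159, 147)


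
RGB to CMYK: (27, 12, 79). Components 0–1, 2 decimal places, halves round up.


R'=27/255≈0.1059, G'=12/255≈0.0471, B'=79/255≈0.3098
K = 1 - max(R',G',B') = 1 - 79/255 = 176/255 = 0.69019… → 0.69
(1-R'-K)/(1-K) simplifies to (max-R)/max with max = 79:
C = (79-27)/79 = 52/79 = 0.65822… → 0.66
M = (79-12)/79 = 67/79 = 0.84810… → 0.85
Y = (79-79)/79 = 0/79 = 0 → 0.00
= CMYK(0.66, 0.85, 0.00, 0.69)


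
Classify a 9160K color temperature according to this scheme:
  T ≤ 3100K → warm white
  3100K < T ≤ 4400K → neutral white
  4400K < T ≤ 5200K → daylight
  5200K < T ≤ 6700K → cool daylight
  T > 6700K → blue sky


Temperature: 9160K
9160K > 6700K → blue sky
Classification: blue sky


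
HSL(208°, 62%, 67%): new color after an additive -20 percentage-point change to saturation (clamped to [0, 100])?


Original S = 62%
Adjustment = -20 percentage points
New S = 62 + (-20) = 42
Clamp to [0, 100] → 42
= HSL(208°, 42%, 67%)


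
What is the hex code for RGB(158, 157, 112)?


R = 158 → 9E (hex)
G = 157 → 9D (hex)
B = 112 → 70 (hex)
Hex = #9E9D70


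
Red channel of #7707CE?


Color: #7707CE
R = 77 = 119
G = 07 = 7
B = CE = 206
Red = 119


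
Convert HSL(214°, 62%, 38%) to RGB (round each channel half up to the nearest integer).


H=214°, S=0.62, L=0.38
C = (1-|2L-1|)×S = (1-|-0.24|)×0.62 = 0.4712
H' = H/60 = 214/60 ≈ 3.5667; X = C×(1-|H' mod 2 - 1|) ≈ 0.2042
m = L - C/2 = 0.38 - 0.2356 = 0.1444
Sector ⌊H'⌋ = 3 → (R',G',B') = (0.0, ≈0.2042, 0.4712)
RGB = ((R'+m)×255, (G'+m)×255, (B'+m)×255) = (36.822, 88.8896, 156.978)
Round half up → RGB(37, 89, 157)


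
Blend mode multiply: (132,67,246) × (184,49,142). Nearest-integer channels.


Multiply: C = A×B/255, rounded to nearest integer
R: 132×184/255 = 24288/255 ≈ 95.247 → 95
G: 67×49/255 = 3283/255 ≈ 12.875 → 13
B: 246×142/255 = 34932/255 ≈ 136.988 → 137
= RGB(95, 13, 137)


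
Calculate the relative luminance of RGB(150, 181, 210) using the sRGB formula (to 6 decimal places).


Linearize each channel (sRGB transfer function): c = v/255; c_lin = c/12.92 if c ≤ 0.04045, else ((c+0.055)/1.055)^2.4
  R: 150/255 ≈ 0.588235 > 0.04045 → ((0.588235+0.055)/1.055)^2.4 ≈ 0.304987
  G: 181/255 ≈ 0.709804 > 0.04045 → ((0.709804+0.055)/1.055)^2.4 ≈ 0.462077
  B: 210/255 ≈ 0.823529 > 0.04045 → ((0.823529+0.055)/1.055)^2.4 ≈ 0.644480
R_lin = 0.304987, G_lin = 0.462077, B_lin = 0.644480
L = 0.2126×R + 0.7152×G + 0.0722×B
L = 0.2126×0.304987 + 0.7152×0.462077 + 0.0722×0.644480
L ≈ 0.441849


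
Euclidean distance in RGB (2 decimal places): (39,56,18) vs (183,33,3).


d = √[(R₁-R₂)² + (G₁-G₂)² + (B₁-B₂)²]
d = √[(39-183)² + (56-33)² + (18-3)²]
d = √[20736 + 529 + 225]
d = √21490
d ≈ 146.59


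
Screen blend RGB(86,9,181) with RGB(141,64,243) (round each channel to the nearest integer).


Screen: C = 255 - (255-A)×(255-B)/255, rounded to nearest integer
R: 255 - (255-86)×(255-141)/255 = 255 - 19266/255 ≈ 255 - 75.553 = 179.447 → 179
G: 255 - (255-9)×(255-64)/255 = 255 - 46986/255 ≈ 255 - 184.259 = 70.741 → 71
B: 255 - (255-181)×(255-243)/255 = 255 - 888/255 ≈ 255 - 3.482 = 251.518 → 252
= RGB(179, 71, 252)


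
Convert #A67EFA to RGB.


A6 → 166 (R)
7E → 126 (G)
FA → 250 (B)
= RGB(166, 126, 250)


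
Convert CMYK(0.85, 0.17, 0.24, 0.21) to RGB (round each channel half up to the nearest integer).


R = 255 × (1-C) × (1-K) = 255 × 0.15 × 0.79 = 30.2175 → 30
G = 255 × (1-M) × (1-K) = 255 × 0.83 × 0.79 = 167.2035 → 167
B = 255 × (1-Y) × (1-K) = 255 × 0.76 × 0.79 = 153.102 → 153
= RGB(30, 167, 153)


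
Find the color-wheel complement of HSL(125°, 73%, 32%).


Complement = opposite side of color wheel = hue + 180°
H' = (125 + 180) mod 360 = 305°
S and L unchanged.
= HSL(305°, 73%, 32%)


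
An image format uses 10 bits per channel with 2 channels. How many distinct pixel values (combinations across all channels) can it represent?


Total bits = 10 bits/channel × 2 channels = 20 bits
Distinct pixel values = 2^20
= 1,048,576 pixel values


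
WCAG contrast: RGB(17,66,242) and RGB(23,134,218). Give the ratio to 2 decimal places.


Linearize each sRGB channel c=v/255: c/12.92 if c ≤ 0.04045 else ((c+0.055)/1.055)^2.4
L = 0.2126×R_lin + 0.7152×G_lin + 0.0722×B_lin
Color 1 (17,66,242):
  R=17: 17/255≈0.0667 > 0.04045 → ((0.0667+0.055)/1.055)^2.4 ≈ 0.00561
  G=66: 66/255≈0.2588 > 0.04045 → ((0.2588+0.055)/1.055)^2.4 ≈ 0.05448
  B=242: 242/255≈0.9490 > 0.04045 → ((0.9490+0.055)/1.055)^2.4 ≈ 0.88792
  L1 = 0.2126×0.00561 + 0.7152×0.05448 + 0.0722×0.88792 ≈ 0.10426
Color 2 (23,134,218):
  R=23: 23/255≈0.0902 > 0.04045 → ((0.0902+0.055)/1.055)^2.4 ≈ 0.00857
  G=134: 134/255≈0.5255 > 0.04045 → ((0.5255+0.055)/1.055)^2.4 ≈ 0.23840
  B=218: 218/255≈0.8549 > 0.04045 → ((0.8549+0.055)/1.055)^2.4 ≈ 0.70110
  L2 = 0.2126×0.00857 + 0.7152×0.23840 + 0.0722×0.70110 ≈ 0.22294
Lighter = 0.22294, Darker = 0.10426
Ratio = (L_lighter + 0.05) / (L_darker + 0.05)
Ratio = (0.22294 + 0.05) / (0.10426 + 0.05) = 0.27294 / 0.15426 ≈ 1.7693
Ratio ≈ 1.77:1


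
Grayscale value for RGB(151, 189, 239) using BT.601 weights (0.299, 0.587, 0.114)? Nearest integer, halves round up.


Gray = 0.299×R + 0.587×G + 0.114×B
Gray = 0.299×151 + 0.587×189 + 0.114×239
Gray = 45.149 + 110.943 + 27.246
Gray = 183.338 → round half up → 183
Gray = 183


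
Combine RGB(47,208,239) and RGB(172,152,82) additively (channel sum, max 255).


Additive: each channel = min(255, C₁+C₂)
R: 47+172 = 219 → 219
G: 208+152 = 360 → 255
B: 239+82 = 321 → 255
= RGB(219, 255, 255)


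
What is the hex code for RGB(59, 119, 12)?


R = 59 → 3B (hex)
G = 119 → 77 (hex)
B = 12 → 0C (hex)
Hex = #3B770C


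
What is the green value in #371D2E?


Color: #371D2E
R = 37 = 55
G = 1D = 29
B = 2E = 46
Green = 29


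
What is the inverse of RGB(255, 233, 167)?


Invert: (255-R, 255-G, 255-B)
R: 255-255 = 0
G: 255-233 = 22
B: 255-167 = 88
= RGB(0, 22, 88)


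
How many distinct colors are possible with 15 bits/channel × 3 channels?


Total bits = 15 bits/channel × 3 channels = 45 bits
Distinct colors = 2^45
= 35,184,372,088,832 colors


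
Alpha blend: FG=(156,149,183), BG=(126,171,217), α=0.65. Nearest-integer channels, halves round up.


C = α×F + (1-α)×B, with 1-α = 0.35
R: 0.65×156 + 0.35×126 = 101.40 + 44.10 = 145.50 → 146
G: 0.65×149 + 0.35×171 = 96.85 + 59.85 = 156.70 → 157
B: 0.65×183 + 0.35×217 = 118.95 + 75.95 = 194.90 → 195
= RGB(146, 157, 195)


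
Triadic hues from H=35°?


Triadic: equally spaced at 120° intervals
H1 = 35°
H2 = (35 + 120) mod 360 = 155°
H3 = (35 + 240) mod 360 = 275°
Triadic = 35°, 155°, 275°


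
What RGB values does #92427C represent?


92 → 146 (R)
42 → 66 (G)
7C → 124 (B)
= RGB(146, 66, 124)


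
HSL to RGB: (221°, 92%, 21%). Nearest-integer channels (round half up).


H=221°, S=0.92, L=0.21
C = (1-|2L-1|)×S = (1-|-0.58|)×0.92 = 0.3864
H' = H/60 = 221/60 ≈ 3.6833; X = C×(1-|H' mod 2 - 1|) = 0.12236
m = L - C/2 = 0.21 - 0.1932 = 0.0168
Sector ⌊H'⌋ = 3 → (R',G',B') = (0.0, 0.12236, 0.3864)
RGB = ((R'+m)×255, (G'+m)×255, (B'+m)×255) = (4.284, 35.4858, 102.816)
Round half up → RGB(4, 35, 103)


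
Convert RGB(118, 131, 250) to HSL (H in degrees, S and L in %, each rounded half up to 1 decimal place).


Normalize: R'=118/255≈0.4627, G'=131/255≈0.5137, B'=250/255≈0.9804
Max=250/255, Min=118/255, Δ=Max-Min=132/255
L = (Max+Min)/2 = (250+118)/510 = 368/510 = 0.72156… → L = 72.2%
L > 0.5 → S = Δ/(2-Max-Min) = 132/(510-250-118) = 132/142 = 0.92957… → S = 93.0%
(the 1/255 factors cancel in S and H, so raw channel differences can be used)
Max is B' → H = 60 × ((R-G)/Δ + 4) = 60 × ((118-131)/132 + 4)
  -13/132 + 4 = -0.0984… + 4 = 3.9015…
  H = 60 × 3.9015… = 234.090…° → H = 234.1°
= HSL(234.1°, 93.0%, 72.2%)


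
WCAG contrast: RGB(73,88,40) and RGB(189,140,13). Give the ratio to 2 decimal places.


Linearize each sRGB channel c=v/255: c/12.92 if c ≤ 0.04045 else ((c+0.055)/1.055)^2.4
L = 0.2126×R_lin + 0.7152×G_lin + 0.0722×B_lin
Color 1 (73,88,40):
  R=73: 73/255≈0.2863 > 0.04045 → ((0.2863+0.055)/1.055)^2.4 ≈ 0.06663
  G=88: 88/255≈0.3451 > 0.04045 → ((0.3451+0.055)/1.055)^2.4 ≈ 0.09759
  B=40: 40/255≈0.1569 > 0.04045 → ((0.1569+0.055)/1.055)^2.4 ≈ 0.02122
  L1 = 0.2126×0.06663 + 0.7152×0.09759 + 0.0722×0.02122 ≈ 0.08549
Color 2 (189,140,13):
  R=189: 189/255≈0.7412 > 0.04045 → ((0.7412+0.055)/1.055)^2.4 ≈ 0.50888
  G=140: 140/255≈0.5490 > 0.04045 → ((0.5490+0.055)/1.055)^2.4 ≈ 0.26225
  B=13: 13/255≈0.0510 > 0.04045 → ((0.0510+0.055)/1.055)^2.4 ≈ 0.00402
  L2 = 0.2126×0.50888 + 0.7152×0.26225 + 0.0722×0.00402 ≈ 0.29604
Lighter = 0.29604, Darker = 0.08549
Ratio = (L_lighter + 0.05) / (L_darker + 0.05)
Ratio = (0.29604 + 0.05) / (0.08549 + 0.05) = 0.34604 / 0.13549 ≈ 2.5540
Ratio ≈ 2.55:1


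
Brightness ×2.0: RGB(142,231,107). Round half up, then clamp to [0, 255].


Multiply each channel by 2.0, round half up, clamp to [0, 255]
R: 142×2.0 = 284 → clamp → 255
G: 231×2.0 = 462 → clamp → 255
B: 107×2.0 = 214
= RGB(255, 255, 214)


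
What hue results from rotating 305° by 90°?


New hue = (H + rotation) mod 360
New hue = (305 + 90) mod 360
= 395 mod 360
= 35°


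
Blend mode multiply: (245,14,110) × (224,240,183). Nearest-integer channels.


Multiply: C = A×B/255, rounded to nearest integer
R: 245×224/255 = 54880/255 ≈ 215.216 → 215
G: 14×240/255 = 3360/255 ≈ 13.176 → 13
B: 110×183/255 = 20130/255 ≈ 78.941 → 79
= RGB(215, 13, 79)


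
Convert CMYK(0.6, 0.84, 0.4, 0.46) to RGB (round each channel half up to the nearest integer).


R = 255 × (1-C) × (1-K) = 255 × 0.40 × 0.54 = 55.08 → 55
G = 255 × (1-M) × (1-K) = 255 × 0.16 × 0.54 = 22.032 → 22
B = 255 × (1-Y) × (1-K) = 255 × 0.60 × 0.54 = 82.62 → 83
= RGB(55, 22, 83)


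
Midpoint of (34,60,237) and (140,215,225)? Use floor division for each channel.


Midpoint: each channel = ⌊(C₁+C₂)/2⌋
R: ⌊(34+140)/2⌋ = 87
G: ⌊(60+215)/2⌋ = 137
B: ⌊(237+225)/2⌋ = 231
= RGB(87, 137, 231)


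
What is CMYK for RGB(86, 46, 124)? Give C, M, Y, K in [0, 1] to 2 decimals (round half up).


R'=86/255≈0.3373, G'=46/255≈0.1804, B'=124/255≈0.4863
K = 1 - max(R',G',B') = 1 - 124/255 = 131/255 = 0.51372… → 0.51
(1-R'-K)/(1-K) simplifies to (max-R)/max with max = 124:
C = (124-86)/124 = 38/124 = 0.30645… → 0.31
M = (124-46)/124 = 78/124 = 0.62903… → 0.63
Y = (124-124)/124 = 0/124 = 0 → 0.00
= CMYK(0.31, 0.63, 0.00, 0.51)


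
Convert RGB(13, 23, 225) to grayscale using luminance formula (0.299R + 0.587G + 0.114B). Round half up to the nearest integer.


Gray = 0.299×R + 0.587×G + 0.114×B
Gray = 0.299×13 + 0.587×23 + 0.114×225
Gray = 3.887 + 13.501 + 25.650
Gray = 43.038 → round half up → 43
Gray = 43


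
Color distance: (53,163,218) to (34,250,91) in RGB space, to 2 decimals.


d = √[(R₁-R₂)² + (G₁-G₂)² + (B₁-B₂)²]
d = √[(53-34)² + (163-250)² + (218-91)²]
d = √[361 + 7569 + 16129]
d = √24059
d ≈ 155.11


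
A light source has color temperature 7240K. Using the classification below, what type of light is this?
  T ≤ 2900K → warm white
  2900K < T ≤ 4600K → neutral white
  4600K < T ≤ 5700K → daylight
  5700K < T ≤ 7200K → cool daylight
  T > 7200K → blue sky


Temperature: 7240K
7240K > 7200K → blue sky
Classification: blue sky


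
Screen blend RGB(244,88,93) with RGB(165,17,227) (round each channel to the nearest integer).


Screen: C = 255 - (255-A)×(255-B)/255, rounded to nearest integer
R: 255 - (255-244)×(255-165)/255 = 255 - 990/255 ≈ 255 - 3.882 = 251.118 → 251
G: 255 - (255-88)×(255-17)/255 = 255 - 39746/255 ≈ 255 - 155.867 = 99.133 → 99
B: 255 - (255-93)×(255-227)/255 = 255 - 4536/255 ≈ 255 - 17.788 = 237.212 → 237
= RGB(251, 99, 237)


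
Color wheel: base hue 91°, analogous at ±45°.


Base hue: 91°
Left analog: (91 - 45) mod 360 = 46°
Right analog: (91 + 45) mod 360 = 136°
Analogous hues = 46° and 136°


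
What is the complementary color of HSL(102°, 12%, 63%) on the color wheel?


Complement = opposite side of color wheel = hue + 180°
H' = (102 + 180) mod 360 = 282°
S and L unchanged.
= HSL(282°, 12%, 63%)


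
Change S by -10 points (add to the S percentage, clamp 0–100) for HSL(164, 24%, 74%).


Original S = 24%
Adjustment = -10 percentage points
New S = 24 + (-10) = 14
Clamp to [0, 100] → 14
= HSL(164°, 14%, 74%)


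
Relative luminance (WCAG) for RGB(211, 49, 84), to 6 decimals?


Linearize each channel (sRGB transfer function): c = v/255; c_lin = c/12.92 if c ≤ 0.04045, else ((c+0.055)/1.055)^2.4
  R: 211/255 ≈ 0.827451 > 0.04045 → ((0.827451+0.055)/1.055)^2.4 ≈ 0.651406
  G: 49/255 ≈ 0.192157 > 0.04045 → ((0.192157+0.055)/1.055)^2.4 ≈ 0.030713
  B: 84/255 ≈ 0.329412 > 0.04045 → ((0.329412+0.055)/1.055)^2.4 ≈ 0.088656
R_lin = 0.651406, G_lin = 0.030713, B_lin = 0.088656
L = 0.2126×R + 0.7152×G + 0.0722×B
L = 0.2126×0.651406 + 0.7152×0.030713 + 0.0722×0.088656
L ≈ 0.166856


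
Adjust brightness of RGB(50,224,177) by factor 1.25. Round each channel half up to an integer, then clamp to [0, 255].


Multiply each channel by 1.25, round half up, clamp to [0, 255]
R: 50×1.25 = 62.5 → round → 63
G: 224×1.25 = 280 → clamp → 255
B: 177×1.25 = 221.25 → round → 221
= RGB(63, 255, 221)


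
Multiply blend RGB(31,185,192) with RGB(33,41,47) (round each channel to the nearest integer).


Multiply: C = A×B/255, rounded to nearest integer
R: 31×33/255 = 1023/255 ≈ 4.012 → 4
G: 185×41/255 = 7585/255 ≈ 29.745 → 30
B: 192×47/255 = 9024/255 ≈ 35.388 → 35
= RGB(4, 30, 35)


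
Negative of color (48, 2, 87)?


Invert: (255-R, 255-G, 255-B)
R: 255-48 = 207
G: 255-2 = 253
B: 255-87 = 168
= RGB(207, 253, 168)


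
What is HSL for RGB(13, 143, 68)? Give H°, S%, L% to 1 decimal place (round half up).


Normalize: R'=13/255≈0.0510, G'=143/255≈0.5608, B'=68/255≈0.2667
Max=143/255, Min=13/255, Δ=Max-Min=130/255
L = (Max+Min)/2 = (143+13)/510 = 156/510 = 0.30588… → L = 30.6%
L ≤ 0.5 → S = Δ/(Max+Min) = 130/(143+13) = 130/156 = 0.83333… → S = 83.3%
(the 1/255 factors cancel in S and H, so raw channel differences can be used)
Max is G' → H = 60 × ((B-R)/Δ + 2) = 60 × ((68-13)/130 + 2)
  55/130 + 2 = 0.4230… + 2 = 2.4230…
  H = 60 × 2.4230… = 145.384…° → H = 145.4°
= HSL(145.4°, 83.3%, 30.6%)


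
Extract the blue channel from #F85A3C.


Color: #F85A3C
R = F8 = 248
G = 5A = 90
B = 3C = 60
Blue = 60


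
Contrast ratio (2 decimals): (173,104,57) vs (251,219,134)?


Linearize each sRGB channel c=v/255: c/12.92 if c ≤ 0.04045 else ((c+0.055)/1.055)^2.4
L = 0.2126×R_lin + 0.7152×G_lin + 0.0722×B_lin
Color 1 (173,104,57):
  R=173: 173/255≈0.6784 > 0.04045 → ((0.6784+0.055)/1.055)^2.4 ≈ 0.41789
  G=104: 104/255≈0.4078 > 0.04045 → ((0.4078+0.055)/1.055)^2.4 ≈ 0.13843
  B=57: 57/255≈0.2235 > 0.04045 → ((0.2235+0.055)/1.055)^2.4 ≈ 0.04092
  L1 = 0.2126×0.41789 + 0.7152×0.13843 + 0.0722×0.04092 ≈ 0.19080
Color 2 (251,219,134):
  R=251: 251/255≈0.9843 > 0.04045 → ((0.9843+0.055)/1.055)^2.4 ≈ 0.96469
  G=219: 219/255≈0.8588 > 0.04045 → ((0.8588+0.055)/1.055)^2.4 ≈ 0.70838
  B=134: 134/255≈0.5255 > 0.04045 → ((0.5255+0.055)/1.055)^2.4 ≈ 0.23840
  L2 = 0.2126×0.96469 + 0.7152×0.70838 + 0.0722×0.23840 ≈ 0.72893
Lighter = 0.72893, Darker = 0.19080
Ratio = (L_lighter + 0.05) / (L_darker + 0.05)
Ratio = (0.72893 + 0.05) / (0.19080 + 0.05) = 0.77893 / 0.24080 ≈ 3.2347
Ratio ≈ 3.23:1


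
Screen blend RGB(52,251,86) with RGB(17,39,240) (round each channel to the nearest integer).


Screen: C = 255 - (255-A)×(255-B)/255, rounded to nearest integer
R: 255 - (255-52)×(255-17)/255 = 255 - 48314/255 ≈ 255 - 189.467 = 65.533 → 66
G: 255 - (255-251)×(255-39)/255 = 255 - 864/255 ≈ 255 - 3.388 = 251.612 → 252
B: 255 - (255-86)×(255-240)/255 = 255 - 2535/255 ≈ 255 - 9.941 = 245.059 → 245
= RGB(66, 252, 245)


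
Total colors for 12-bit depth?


Colors = 2^bits = 2^12
= 4,096 colors


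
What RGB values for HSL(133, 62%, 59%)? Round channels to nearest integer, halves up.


H=133°, S=0.62, L=0.59
C = (1-|2L-1|)×S = (1-|0.18|)×0.62 = 0.5084
H' = H/60 = 133/60 ≈ 2.2167; X = C×(1-|H' mod 2 - 1|) ≈ 0.1102
m = L - C/2 = 0.59 - 0.2542 = 0.3358
Sector ⌊H'⌋ = 2 → (R',G',B') = (0.0, 0.5084, ≈0.1102)
RGB = ((R'+m)×255, (G'+m)×255, (B'+m)×255) = (85.629, 215.271, 113.7181)
Round half up → RGB(86, 215, 114)


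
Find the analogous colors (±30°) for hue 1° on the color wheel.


Base hue: 1°
Left analog: (1 - 30) mod 360 = 331°
Right analog: (1 + 30) mod 360 = 31°
Analogous hues = 331° and 31°


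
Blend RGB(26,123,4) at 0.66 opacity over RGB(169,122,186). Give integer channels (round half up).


C = α×F + (1-α)×B, with 1-α = 0.34
R: 0.66×26 + 0.34×169 = 17.16 + 57.46 = 74.62 → 75
G: 0.66×123 + 0.34×122 = 81.18 + 41.48 = 122.66 → 123
B: 0.66×4 + 0.34×186 = 2.64 + 63.24 = 65.88 → 66
= RGB(75, 123, 66)


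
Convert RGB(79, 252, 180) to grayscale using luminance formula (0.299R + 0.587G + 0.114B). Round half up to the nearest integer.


Gray = 0.299×R + 0.587×G + 0.114×B
Gray = 0.299×79 + 0.587×252 + 0.114×180
Gray = 23.621 + 147.924 + 20.520
Gray = 192.065 → round half up → 192
Gray = 192


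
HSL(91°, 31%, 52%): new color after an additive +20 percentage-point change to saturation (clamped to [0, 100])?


Original S = 31%
Adjustment = +20 percentage points
New S = 31 + (20) = 51
Clamp to [0, 100] → 51
= HSL(91°, 51%, 52%)


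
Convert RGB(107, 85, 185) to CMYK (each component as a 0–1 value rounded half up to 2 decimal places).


R'=107/255≈0.4196, G'=85/255≈0.3333, B'=185/255≈0.7255
K = 1 - max(R',G',B') = 1 - 185/255 = 70/255 = 0.27450… → 0.27
(1-R'-K)/(1-K) simplifies to (max-R)/max with max = 185:
C = (185-107)/185 = 78/185 = 0.42162… → 0.42
M = (185-85)/185 = 100/185 = 0.54054… → 0.54
Y = (185-185)/185 = 0/185 = 0 → 0.00
= CMYK(0.42, 0.54, 0.00, 0.27)


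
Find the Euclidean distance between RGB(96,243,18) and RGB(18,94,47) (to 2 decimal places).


d = √[(R₁-R₂)² + (G₁-G₂)² + (B₁-B₂)²]
d = √[(96-18)² + (243-94)² + (18-47)²]
d = √[6084 + 22201 + 841]
d = √29126
d ≈ 170.66


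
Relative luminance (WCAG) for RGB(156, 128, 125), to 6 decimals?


Linearize each channel (sRGB transfer function): c = v/255; c_lin = c/12.92 if c ≤ 0.04045, else ((c+0.055)/1.055)^2.4
  R: 156/255 ≈ 0.611765 > 0.04045 → ((0.611765+0.055)/1.055)^2.4 ≈ 0.332452
  G: 128/255 ≈ 0.501961 > 0.04045 → ((0.501961+0.055)/1.055)^2.4 ≈ 0.215861
  B: 125/255 ≈ 0.490196 > 0.04045 → ((0.490196+0.055)/1.055)^2.4 ≈ 0.205079
R_lin = 0.332452, G_lin = 0.215861, B_lin = 0.205079
L = 0.2126×R + 0.7152×G + 0.0722×B
L = 0.2126×0.332452 + 0.7152×0.215861 + 0.0722×0.205079
L ≈ 0.239869


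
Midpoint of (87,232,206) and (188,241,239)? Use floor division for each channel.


Midpoint: each channel = ⌊(C₁+C₂)/2⌋
R: ⌊(87+188)/2⌋ = 137
G: ⌊(232+241)/2⌋ = 236
B: ⌊(206+239)/2⌋ = 222
= RGB(137, 236, 222)


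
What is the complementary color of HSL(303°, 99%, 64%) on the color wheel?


Complement = opposite side of color wheel = hue + 180°
H' = (303 + 180) mod 360 = 123°
S and L unchanged.
= HSL(123°, 99%, 64%)


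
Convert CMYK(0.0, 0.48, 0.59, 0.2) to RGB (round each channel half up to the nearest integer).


R = 255 × (1-C) × (1-K) = 255 × 1.00 × 0.80 = 204
G = 255 × (1-M) × (1-K) = 255 × 0.52 × 0.80 = 106.08 → 106
B = 255 × (1-Y) × (1-K) = 255 × 0.41 × 0.80 = 83.64 → 84
= RGB(204, 106, 84)


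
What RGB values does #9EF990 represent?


9E → 158 (R)
F9 → 249 (G)
90 → 144 (B)
= RGB(158, 249, 144)


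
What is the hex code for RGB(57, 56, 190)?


R = 57 → 39 (hex)
G = 56 → 38 (hex)
B = 190 → BE (hex)
Hex = #3938BE


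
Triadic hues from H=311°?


Triadic: equally spaced at 120° intervals
H1 = 311°
H2 = (311 + 120) mod 360 = 71°
H3 = (311 + 240) mod 360 = 191°
Triadic = 311°, 71°, 191°


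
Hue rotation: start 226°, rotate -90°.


New hue = (H + rotation) mod 360
New hue = (226 -90) mod 360
= 136 mod 360
= 136°


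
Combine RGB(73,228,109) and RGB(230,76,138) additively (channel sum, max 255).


Additive: each channel = min(255, C₁+C₂)
R: 73+230 = 303 → 255
G: 228+76 = 304 → 255
B: 109+138 = 247 → 247
= RGB(255, 255, 247)


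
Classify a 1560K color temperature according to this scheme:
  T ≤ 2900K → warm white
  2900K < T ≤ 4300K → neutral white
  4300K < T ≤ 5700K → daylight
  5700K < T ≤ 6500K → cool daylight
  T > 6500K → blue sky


Temperature: 1560K
1560K ≤ 2900K → warm white
Classification: warm white


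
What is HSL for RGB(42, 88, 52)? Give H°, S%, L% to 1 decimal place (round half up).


Normalize: R'=42/255≈0.1647, G'=88/255≈0.3451, B'=52/255≈0.2039
Max=88/255, Min=42/255, Δ=Max-Min=46/255
L = (Max+Min)/2 = (88+42)/510 = 130/510 = 0.25490… → L = 25.5%
L ≤ 0.5 → S = Δ/(Max+Min) = 46/(88+42) = 46/130 = 0.35384… → S = 35.4%
(the 1/255 factors cancel in S and H, so raw channel differences can be used)
Max is G' → H = 60 × ((B-R)/Δ + 2) = 60 × ((52-42)/46 + 2)
  10/46 + 2 = 0.2173… + 2 = 2.2173…
  H = 60 × 2.2173… = 133.043…° → H = 133.0°
= HSL(133.0°, 35.4%, 25.5%)


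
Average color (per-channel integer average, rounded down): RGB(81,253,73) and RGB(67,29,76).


Midpoint: each channel = ⌊(C₁+C₂)/2⌋
R: ⌊(81+67)/2⌋ = 74
G: ⌊(253+29)/2⌋ = 141
B: ⌊(73+76)/2⌋ = 74
= RGB(74, 141, 74)


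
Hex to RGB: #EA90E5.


EA → 234 (R)
90 → 144 (G)
E5 → 229 (B)
= RGB(234, 144, 229)


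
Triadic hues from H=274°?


Triadic: equally spaced at 120° intervals
H1 = 274°
H2 = (274 + 120) mod 360 = 34°
H3 = (274 + 240) mod 360 = 154°
Triadic = 274°, 34°, 154°


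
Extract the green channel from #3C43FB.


Color: #3C43FB
R = 3C = 60
G = 43 = 67
B = FB = 251
Green = 67
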